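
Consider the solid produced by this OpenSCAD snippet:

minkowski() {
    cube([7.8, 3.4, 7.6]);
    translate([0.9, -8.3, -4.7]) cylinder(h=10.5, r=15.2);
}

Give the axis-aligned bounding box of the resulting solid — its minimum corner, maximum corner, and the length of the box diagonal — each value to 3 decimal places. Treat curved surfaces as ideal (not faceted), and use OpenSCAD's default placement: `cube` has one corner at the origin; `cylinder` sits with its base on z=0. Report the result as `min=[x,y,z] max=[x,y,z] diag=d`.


A = translate([0.9, -8.3, -4.7]) cylinder(h=10.5, r=15.2) → bbox [-14.3,-23.5,-4.7] .. [16.1,6.9,5.8]
B = cube([7.8, 3.4, 7.6]) → bbox [0,0,0] .. [7.8,3.4,7.6]
lo = A.lo+B.lo = [-14.3+0, -23.5+0, -4.7+0] = [-14.300,-23.500,-4.700]
hi = A.hi+B.hi = [16.1+7.8, 6.9+3.4, 5.8+7.6] = [23.900,10.300,13.400]
diag = √(38.2²+33.8²+18.1²) = √2929.29 = 54.123

min=[-14.300,-23.500,-4.700] max=[23.900,10.300,13.400] diag=54.123


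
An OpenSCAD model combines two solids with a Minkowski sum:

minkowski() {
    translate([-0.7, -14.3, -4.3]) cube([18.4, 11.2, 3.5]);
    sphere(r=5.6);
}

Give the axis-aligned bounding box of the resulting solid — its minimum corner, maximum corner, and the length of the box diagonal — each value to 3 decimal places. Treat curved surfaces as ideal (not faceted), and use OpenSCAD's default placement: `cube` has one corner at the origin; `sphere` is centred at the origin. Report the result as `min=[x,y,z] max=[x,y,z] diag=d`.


A = translate([-0.7, -14.3, -4.3]) cube([18.4, 11.2, 3.5]) → bbox [-0.7,-14.3,-4.3] .. [17.7,-3.1,-0.8]
B = sphere(r=5.6) → bbox [-5.6,-5.6,-5.6] .. [5.6,5.6,5.6]
lo = A.lo+B.lo = [-0.7-5.6, -14.3-5.6, -4.3-5.6] = [-6.300,-19.900,-9.900]
hi = A.hi+B.hi = [17.7+5.6, -3.1+5.6, -0.8+5.6] = [23.300,2.500,4.800]
diag = √(29.6²+22.4²+14.7²) = √1594.01 = 39.925

min=[-6.300,-19.900,-9.900] max=[23.300,2.500,4.800] diag=39.925


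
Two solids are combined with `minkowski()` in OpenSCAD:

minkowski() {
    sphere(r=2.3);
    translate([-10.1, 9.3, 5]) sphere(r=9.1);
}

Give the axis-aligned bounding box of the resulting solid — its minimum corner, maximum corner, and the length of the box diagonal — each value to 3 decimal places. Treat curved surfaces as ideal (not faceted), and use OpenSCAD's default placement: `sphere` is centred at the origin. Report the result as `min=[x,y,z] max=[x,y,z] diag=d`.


min=[-21.500,-2.100,-6.400] max=[1.300,20.700,16.400] diag=39.491

A = translate([-10.1, 9.3, 5]) sphere(r=9.1) → bbox [-19.2,0.2,-4.1] .. [-1,18.4,14.1]
B = sphere(r=2.3) → bbox [-2.3,-2.3,-2.3] .. [2.3,2.3,2.3]
lo = A.lo+B.lo = [-19.2-2.3, 0.2-2.3, -4.1-2.3] = [-21.500,-2.100,-6.400]
hi = A.hi+B.hi = [-1+2.3, 18.4+2.3, 14.1+2.3] = [1.300,20.700,16.400]
diag = √(22.8²+22.8²+22.8²) = √1559.52 = 39.491


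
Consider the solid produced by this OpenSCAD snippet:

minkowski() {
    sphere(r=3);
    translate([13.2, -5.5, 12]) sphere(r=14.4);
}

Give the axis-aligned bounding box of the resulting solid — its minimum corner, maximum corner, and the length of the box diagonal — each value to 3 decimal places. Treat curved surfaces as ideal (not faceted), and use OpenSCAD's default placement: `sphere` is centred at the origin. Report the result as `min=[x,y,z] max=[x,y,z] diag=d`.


A = translate([13.2, -5.5, 12]) sphere(r=14.4) → bbox [-1.2,-19.9,-2.4] .. [27.6,8.9,26.4]
B = sphere(r=3) → bbox [-3,-3,-3] .. [3,3,3]
lo = A.lo+B.lo = [-1.2-3, -19.9-3, -2.4-3] = [-4.200,-22.900,-5.400]
hi = A.hi+B.hi = [27.6+3, 8.9+3, 26.4+3] = [30.600,11.900,29.400]
diag = √(34.8²+34.8²+34.8²) = √3633.12 = 60.275

min=[-4.200,-22.900,-5.400] max=[30.600,11.900,29.400] diag=60.275


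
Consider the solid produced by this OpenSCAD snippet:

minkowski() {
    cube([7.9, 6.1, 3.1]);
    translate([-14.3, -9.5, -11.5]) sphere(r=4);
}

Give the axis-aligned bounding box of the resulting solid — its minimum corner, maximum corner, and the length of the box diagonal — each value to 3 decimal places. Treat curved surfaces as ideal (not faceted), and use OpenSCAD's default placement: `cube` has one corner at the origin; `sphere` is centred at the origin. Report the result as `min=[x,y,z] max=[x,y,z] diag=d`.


min=[-18.300,-13.500,-15.500] max=[-2.400,0.600,-4.400] diag=23.976

A = translate([-14.3, -9.5, -11.5]) sphere(r=4) → bbox [-18.3,-13.5,-15.5] .. [-10.3,-5.5,-7.5]
B = cube([7.9, 6.1, 3.1]) → bbox [0,0,0] .. [7.9,6.1,3.1]
lo = A.lo+B.lo = [-18.3+0, -13.5+0, -15.5+0] = [-18.300,-13.500,-15.500]
hi = A.hi+B.hi = [-10.3+7.9, -5.5+6.1, -7.5+3.1] = [-2.400,0.600,-4.400]
diag = √(15.9²+14.1²+11.1²) = √574.83 = 23.976


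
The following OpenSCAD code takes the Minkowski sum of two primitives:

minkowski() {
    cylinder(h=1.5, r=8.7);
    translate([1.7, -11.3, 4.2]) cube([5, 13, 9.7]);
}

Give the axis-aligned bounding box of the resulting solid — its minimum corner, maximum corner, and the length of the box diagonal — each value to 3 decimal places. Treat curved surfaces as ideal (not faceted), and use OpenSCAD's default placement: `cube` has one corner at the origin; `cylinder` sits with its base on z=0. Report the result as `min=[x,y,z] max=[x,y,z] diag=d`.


A = translate([1.7, -11.3, 4.2]) cube([5, 13, 9.7]) → bbox [1.7,-11.3,4.2] .. [6.7,1.7,13.9]
B = cylinder(h=1.5, r=8.7) → bbox [-8.7,-8.7,0] .. [8.7,8.7,1.5]
lo = A.lo+B.lo = [1.7-8.7, -11.3-8.7, 4.2+0] = [-7.000,-20.000,4.200]
hi = A.hi+B.hi = [6.7+8.7, 1.7+8.7, 13.9+1.5] = [15.400,10.400,15.400]
diag = √(22.4²+30.4²+11.2²) = √1551.36 = 39.387

min=[-7.000,-20.000,4.200] max=[15.400,10.400,15.400] diag=39.387


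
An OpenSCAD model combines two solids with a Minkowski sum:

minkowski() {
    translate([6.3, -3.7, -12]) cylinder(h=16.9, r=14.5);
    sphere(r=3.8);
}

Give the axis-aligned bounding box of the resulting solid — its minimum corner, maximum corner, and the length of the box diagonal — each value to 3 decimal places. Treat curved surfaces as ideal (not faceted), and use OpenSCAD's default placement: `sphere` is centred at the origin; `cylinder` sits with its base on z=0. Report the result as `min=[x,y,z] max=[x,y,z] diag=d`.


A = translate([6.3, -3.7, -12]) cylinder(h=16.9, r=14.5) → bbox [-8.2,-18.2,-12] .. [20.8,10.8,4.9]
B = sphere(r=3.8) → bbox [-3.8,-3.8,-3.8] .. [3.8,3.8,3.8]
lo = A.lo+B.lo = [-8.2-3.8, -18.2-3.8, -12-3.8] = [-12.000,-22.000,-15.800]
hi = A.hi+B.hi = [20.8+3.8, 10.8+3.8, 4.9+3.8] = [24.600,14.600,8.700]
diag = √(36.6²+36.6²+24.5²) = √3279.37 = 57.266

min=[-12.000,-22.000,-15.800] max=[24.600,14.600,8.700] diag=57.266


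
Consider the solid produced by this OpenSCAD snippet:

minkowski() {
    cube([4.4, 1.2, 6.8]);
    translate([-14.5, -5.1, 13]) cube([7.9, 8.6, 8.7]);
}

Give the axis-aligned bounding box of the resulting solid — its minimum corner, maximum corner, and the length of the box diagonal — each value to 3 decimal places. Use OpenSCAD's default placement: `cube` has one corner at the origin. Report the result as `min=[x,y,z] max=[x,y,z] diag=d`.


A = translate([-14.5, -5.1, 13]) cube([7.9, 8.6, 8.7]) → bbox [-14.5,-5.1,13] .. [-6.6,3.5,21.7]
B = cube([4.4, 1.2, 6.8]) → bbox [0,0,0] .. [4.4,1.2,6.8]
lo = A.lo+B.lo = [-14.5+0, -5.1+0, 13+0] = [-14.500,-5.100,13.000]
hi = A.hi+B.hi = [-6.6+4.4, 3.5+1.2, 21.7+6.8] = [-2.200,4.700,28.500]
diag = √(12.3²+9.8²+15.5²) = √487.58 = 22.081

min=[-14.500,-5.100,13.000] max=[-2.200,4.700,28.500] diag=22.081


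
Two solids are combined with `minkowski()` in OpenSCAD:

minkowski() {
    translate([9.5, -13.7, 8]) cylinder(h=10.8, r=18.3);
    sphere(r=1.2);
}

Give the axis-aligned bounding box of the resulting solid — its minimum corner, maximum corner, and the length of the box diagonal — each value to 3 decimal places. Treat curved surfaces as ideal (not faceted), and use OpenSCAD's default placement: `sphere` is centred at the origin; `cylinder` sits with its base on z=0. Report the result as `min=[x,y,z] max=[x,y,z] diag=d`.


min=[-10.000,-33.200,6.800] max=[29.000,5.800,20.000] diag=56.712

A = translate([9.5, -13.7, 8]) cylinder(h=10.8, r=18.3) → bbox [-8.8,-32,8] .. [27.8,4.6,18.8]
B = sphere(r=1.2) → bbox [-1.2,-1.2,-1.2] .. [1.2,1.2,1.2]
lo = A.lo+B.lo = [-8.8-1.2, -32-1.2, 8-1.2] = [-10.000,-33.200,6.800]
hi = A.hi+B.hi = [27.8+1.2, 4.6+1.2, 18.8+1.2] = [29.000,5.800,20.000]
diag = √(39²+39²+13.2²) = √3216.24 = 56.712


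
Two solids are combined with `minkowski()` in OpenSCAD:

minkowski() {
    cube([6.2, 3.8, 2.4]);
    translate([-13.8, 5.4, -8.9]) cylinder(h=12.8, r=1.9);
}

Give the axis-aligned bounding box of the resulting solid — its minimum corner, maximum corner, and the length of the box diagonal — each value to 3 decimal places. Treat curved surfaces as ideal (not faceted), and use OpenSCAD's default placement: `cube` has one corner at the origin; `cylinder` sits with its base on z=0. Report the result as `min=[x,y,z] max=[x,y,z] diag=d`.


A = translate([-13.8, 5.4, -8.9]) cylinder(h=12.8, r=1.9) → bbox [-15.7,3.5,-8.9] .. [-11.9,7.3,3.9]
B = cube([6.2, 3.8, 2.4]) → bbox [0,0,0] .. [6.2,3.8,2.4]
lo = A.lo+B.lo = [-15.7+0, 3.5+0, -8.9+0] = [-15.700,3.500,-8.900]
hi = A.hi+B.hi = [-11.9+6.2, 7.3+3.8, 3.9+2.4] = [-5.700,11.100,6.300]
diag = √(10²+7.6²+15.2²) = √388.8 = 19.718

min=[-15.700,3.500,-8.900] max=[-5.700,11.100,6.300] diag=19.718


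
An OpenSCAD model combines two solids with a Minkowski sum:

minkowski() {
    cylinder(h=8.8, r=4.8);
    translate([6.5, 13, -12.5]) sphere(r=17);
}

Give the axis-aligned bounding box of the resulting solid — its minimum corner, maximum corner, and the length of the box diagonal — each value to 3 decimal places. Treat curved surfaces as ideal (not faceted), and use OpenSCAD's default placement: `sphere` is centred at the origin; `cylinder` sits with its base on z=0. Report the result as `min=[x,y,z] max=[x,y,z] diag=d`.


A = translate([6.5, 13, -12.5]) sphere(r=17) → bbox [-10.5,-4,-29.5] .. [23.5,30,4.5]
B = cylinder(h=8.8, r=4.8) → bbox [-4.8,-4.8,0] .. [4.8,4.8,8.8]
lo = A.lo+B.lo = [-10.5-4.8, -4-4.8, -29.5+0] = [-15.300,-8.800,-29.500]
hi = A.hi+B.hi = [23.5+4.8, 30+4.8, 4.5+8.8] = [28.300,34.800,13.300]
diag = √(43.6²+43.6²+42.8²) = √5633.76 = 75.058

min=[-15.300,-8.800,-29.500] max=[28.300,34.800,13.300] diag=75.058


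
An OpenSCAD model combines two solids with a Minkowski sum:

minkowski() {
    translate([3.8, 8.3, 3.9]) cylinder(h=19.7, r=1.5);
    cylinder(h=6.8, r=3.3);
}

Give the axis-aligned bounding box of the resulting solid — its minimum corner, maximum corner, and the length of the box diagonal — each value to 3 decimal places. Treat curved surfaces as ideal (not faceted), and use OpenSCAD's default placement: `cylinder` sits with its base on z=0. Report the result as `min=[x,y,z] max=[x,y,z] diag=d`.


min=[-1.000,3.500,3.900] max=[8.600,13.100,30.400] diag=29.775

A = translate([3.8, 8.3, 3.9]) cylinder(h=19.7, r=1.5) → bbox [2.3,6.8,3.9] .. [5.3,9.8,23.6]
B = cylinder(h=6.8, r=3.3) → bbox [-3.3,-3.3,0] .. [3.3,3.3,6.8]
lo = A.lo+B.lo = [2.3-3.3, 6.8-3.3, 3.9+0] = [-1.000,3.500,3.900]
hi = A.hi+B.hi = [5.3+3.3, 9.8+3.3, 23.6+6.8] = [8.600,13.100,30.400]
diag = √(9.6²+9.6²+26.5²) = √886.57 = 29.775


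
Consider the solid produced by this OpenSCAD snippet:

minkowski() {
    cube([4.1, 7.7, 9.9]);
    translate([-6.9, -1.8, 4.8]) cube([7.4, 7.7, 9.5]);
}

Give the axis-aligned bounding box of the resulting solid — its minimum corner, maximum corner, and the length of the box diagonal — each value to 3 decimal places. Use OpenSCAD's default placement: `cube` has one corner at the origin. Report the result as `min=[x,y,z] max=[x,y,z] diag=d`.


A = translate([-6.9, -1.8, 4.8]) cube([7.4, 7.7, 9.5]) → bbox [-6.9,-1.8,4.8] .. [0.5,5.9,14.3]
B = cube([4.1, 7.7, 9.9]) → bbox [0,0,0] .. [4.1,7.7,9.9]
lo = A.lo+B.lo = [-6.9+0, -1.8+0, 4.8+0] = [-6.900,-1.800,4.800]
hi = A.hi+B.hi = [0.5+4.1, 5.9+7.7, 14.3+9.9] = [4.600,13.600,24.200]
diag = √(11.5²+15.4²+19.4²) = √745.77 = 27.309

min=[-6.900,-1.800,4.800] max=[4.600,13.600,24.200] diag=27.309


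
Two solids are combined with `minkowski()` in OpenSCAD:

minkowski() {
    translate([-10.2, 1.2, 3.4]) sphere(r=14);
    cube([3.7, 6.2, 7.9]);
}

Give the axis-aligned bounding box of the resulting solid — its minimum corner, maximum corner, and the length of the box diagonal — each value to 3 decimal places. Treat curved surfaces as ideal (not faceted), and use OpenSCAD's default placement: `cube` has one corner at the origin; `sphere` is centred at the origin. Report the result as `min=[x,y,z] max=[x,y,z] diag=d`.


A = translate([-10.2, 1.2, 3.4]) sphere(r=14) → bbox [-24.2,-12.8,-10.6] .. [3.8,15.2,17.4]
B = cube([3.7, 6.2, 7.9]) → bbox [0,0,0] .. [3.7,6.2,7.9]
lo = A.lo+B.lo = [-24.2+0, -12.8+0, -10.6+0] = [-24.200,-12.800,-10.600]
hi = A.hi+B.hi = [3.8+3.7, 15.2+6.2, 17.4+7.9] = [7.500,21.400,25.300]
diag = √(31.7²+34.2²+35.9²) = √3463.34 = 58.850

min=[-24.200,-12.800,-10.600] max=[7.500,21.400,25.300] diag=58.850


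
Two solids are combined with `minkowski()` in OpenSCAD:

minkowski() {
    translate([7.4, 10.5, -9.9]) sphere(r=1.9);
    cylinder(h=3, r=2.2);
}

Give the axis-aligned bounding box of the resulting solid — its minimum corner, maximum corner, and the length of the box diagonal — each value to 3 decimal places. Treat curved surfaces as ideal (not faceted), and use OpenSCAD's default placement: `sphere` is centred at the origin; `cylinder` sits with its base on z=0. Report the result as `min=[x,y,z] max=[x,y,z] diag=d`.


min=[3.300,6.400,-11.800] max=[11.500,14.600,-5.000] diag=13.443

A = translate([7.4, 10.5, -9.9]) sphere(r=1.9) → bbox [5.5,8.6,-11.8] .. [9.3,12.4,-8]
B = cylinder(h=3, r=2.2) → bbox [-2.2,-2.2,0] .. [2.2,2.2,3]
lo = A.lo+B.lo = [5.5-2.2, 8.6-2.2, -11.8+0] = [3.300,6.400,-11.800]
hi = A.hi+B.hi = [9.3+2.2, 12.4+2.2, -8+3] = [11.500,14.600,-5.000]
diag = √(8.2²+8.2²+6.8²) = √180.72 = 13.443


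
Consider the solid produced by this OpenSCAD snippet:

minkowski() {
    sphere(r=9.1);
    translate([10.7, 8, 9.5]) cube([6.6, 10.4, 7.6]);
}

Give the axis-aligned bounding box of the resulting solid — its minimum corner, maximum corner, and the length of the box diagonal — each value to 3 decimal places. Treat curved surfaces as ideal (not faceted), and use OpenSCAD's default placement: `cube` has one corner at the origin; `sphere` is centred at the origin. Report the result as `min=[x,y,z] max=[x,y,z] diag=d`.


min=[1.600,-1.100,0.400] max=[26.400,27.500,26.200] diag=45.811

A = translate([10.7, 8, 9.5]) cube([6.6, 10.4, 7.6]) → bbox [10.7,8,9.5] .. [17.3,18.4,17.1]
B = sphere(r=9.1) → bbox [-9.1,-9.1,-9.1] .. [9.1,9.1,9.1]
lo = A.lo+B.lo = [10.7-9.1, 8-9.1, 9.5-9.1] = [1.600,-1.100,0.400]
hi = A.hi+B.hi = [17.3+9.1, 18.4+9.1, 17.1+9.1] = [26.400,27.500,26.200]
diag = √(24.8²+28.6²+25.8²) = √2098.64 = 45.811


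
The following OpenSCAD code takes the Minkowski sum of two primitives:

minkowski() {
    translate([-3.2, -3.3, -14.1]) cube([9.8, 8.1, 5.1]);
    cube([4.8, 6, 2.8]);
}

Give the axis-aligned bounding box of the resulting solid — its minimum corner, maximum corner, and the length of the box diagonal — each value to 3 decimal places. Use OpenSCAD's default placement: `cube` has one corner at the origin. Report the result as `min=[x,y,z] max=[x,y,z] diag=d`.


min=[-3.200,-3.300,-14.100] max=[11.400,10.800,-6.200] diag=21.780

A = translate([-3.2, -3.3, -14.1]) cube([9.8, 8.1, 5.1]) → bbox [-3.2,-3.3,-14.1] .. [6.6,4.8,-9]
B = cube([4.8, 6, 2.8]) → bbox [0,0,0] .. [4.8,6,2.8]
lo = A.lo+B.lo = [-3.2+0, -3.3+0, -14.1+0] = [-3.200,-3.300,-14.100]
hi = A.hi+B.hi = [6.6+4.8, 4.8+6, -9+2.8] = [11.400,10.800,-6.200]
diag = √(14.6²+14.1²+7.9²) = √474.38 = 21.780


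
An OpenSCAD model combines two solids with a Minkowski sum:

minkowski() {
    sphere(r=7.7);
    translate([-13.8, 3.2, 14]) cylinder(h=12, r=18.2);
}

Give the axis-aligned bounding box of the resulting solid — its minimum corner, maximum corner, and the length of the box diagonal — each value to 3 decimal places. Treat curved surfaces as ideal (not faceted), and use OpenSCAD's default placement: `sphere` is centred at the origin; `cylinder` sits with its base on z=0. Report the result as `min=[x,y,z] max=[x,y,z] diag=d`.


min=[-39.700,-22.700,6.300] max=[12.100,29.100,33.700] diag=78.213

A = translate([-13.8, 3.2, 14]) cylinder(h=12, r=18.2) → bbox [-32,-15,14] .. [4.4,21.4,26]
B = sphere(r=7.7) → bbox [-7.7,-7.7,-7.7] .. [7.7,7.7,7.7]
lo = A.lo+B.lo = [-32-7.7, -15-7.7, 14-7.7] = [-39.700,-22.700,6.300]
hi = A.hi+B.hi = [4.4+7.7, 21.4+7.7, 26+7.7] = [12.100,29.100,33.700]
diag = √(51.8²+51.8²+27.4²) = √6117.24 = 78.213


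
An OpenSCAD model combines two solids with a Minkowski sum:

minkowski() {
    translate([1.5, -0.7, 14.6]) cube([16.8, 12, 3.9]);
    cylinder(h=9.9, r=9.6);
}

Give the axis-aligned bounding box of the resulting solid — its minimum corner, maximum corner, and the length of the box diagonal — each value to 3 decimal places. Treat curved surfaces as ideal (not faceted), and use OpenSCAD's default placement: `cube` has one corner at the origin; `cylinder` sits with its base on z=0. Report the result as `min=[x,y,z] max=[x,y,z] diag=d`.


A = translate([1.5, -0.7, 14.6]) cube([16.8, 12, 3.9]) → bbox [1.5,-0.7,14.6] .. [18.3,11.3,18.5]
B = cylinder(h=9.9, r=9.6) → bbox [-9.6,-9.6,0] .. [9.6,9.6,9.9]
lo = A.lo+B.lo = [1.5-9.6, -0.7-9.6, 14.6+0] = [-8.100,-10.300,14.600]
hi = A.hi+B.hi = [18.3+9.6, 11.3+9.6, 18.5+9.9] = [27.900,20.900,28.400]
diag = √(36²+31.2²+13.8²) = √2459.88 = 49.597

min=[-8.100,-10.300,14.600] max=[27.900,20.900,28.400] diag=49.597


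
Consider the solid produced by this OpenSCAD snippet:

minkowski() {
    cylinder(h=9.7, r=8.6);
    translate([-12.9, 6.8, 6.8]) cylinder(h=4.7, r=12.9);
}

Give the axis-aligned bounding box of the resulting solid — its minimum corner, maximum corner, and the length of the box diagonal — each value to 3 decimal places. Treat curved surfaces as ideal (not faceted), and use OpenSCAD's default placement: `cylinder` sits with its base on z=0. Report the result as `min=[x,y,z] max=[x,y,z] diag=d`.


min=[-34.400,-14.700,6.800] max=[8.600,28.300,21.200] diag=62.493

A = translate([-12.9, 6.8, 6.8]) cylinder(h=4.7, r=12.9) → bbox [-25.8,-6.1,6.8] .. [0,19.7,11.5]
B = cylinder(h=9.7, r=8.6) → bbox [-8.6,-8.6,0] .. [8.6,8.6,9.7]
lo = A.lo+B.lo = [-25.8-8.6, -6.1-8.6, 6.8+0] = [-34.400,-14.700,6.800]
hi = A.hi+B.hi = [0+8.6, 19.7+8.6, 11.5+9.7] = [8.600,28.300,21.200]
diag = √(43²+43²+14.4²) = √3905.36 = 62.493


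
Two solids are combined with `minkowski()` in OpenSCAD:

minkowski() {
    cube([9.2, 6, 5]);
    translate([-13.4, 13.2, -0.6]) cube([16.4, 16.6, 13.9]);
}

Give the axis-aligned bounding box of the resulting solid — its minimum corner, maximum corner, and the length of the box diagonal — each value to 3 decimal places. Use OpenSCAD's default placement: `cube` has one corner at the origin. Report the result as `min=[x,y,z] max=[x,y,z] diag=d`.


min=[-13.400,13.200,-0.600] max=[12.200,35.800,18.300] diag=39.030

A = translate([-13.4, 13.2, -0.6]) cube([16.4, 16.6, 13.9]) → bbox [-13.4,13.2,-0.6] .. [3,29.8,13.3]
B = cube([9.2, 6, 5]) → bbox [0,0,0] .. [9.2,6,5]
lo = A.lo+B.lo = [-13.4+0, 13.2+0, -0.6+0] = [-13.400,13.200,-0.600]
hi = A.hi+B.hi = [3+9.2, 29.8+6, 13.3+5] = [12.200,35.800,18.300]
diag = √(25.6²+22.6²+18.9²) = √1523.33 = 39.030


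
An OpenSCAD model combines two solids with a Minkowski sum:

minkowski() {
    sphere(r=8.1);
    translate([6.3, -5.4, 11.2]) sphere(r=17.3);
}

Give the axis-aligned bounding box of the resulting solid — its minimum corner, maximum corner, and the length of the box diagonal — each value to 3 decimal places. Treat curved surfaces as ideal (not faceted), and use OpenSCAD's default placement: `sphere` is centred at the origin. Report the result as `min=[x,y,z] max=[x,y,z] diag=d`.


A = translate([6.3, -5.4, 11.2]) sphere(r=17.3) → bbox [-11,-22.7,-6.1] .. [23.6,11.9,28.5]
B = sphere(r=8.1) → bbox [-8.1,-8.1,-8.1] .. [8.1,8.1,8.1]
lo = A.lo+B.lo = [-11-8.1, -22.7-8.1, -6.1-8.1] = [-19.100,-30.800,-14.200]
hi = A.hi+B.hi = [23.6+8.1, 11.9+8.1, 28.5+8.1] = [31.700,20.000,36.600]
diag = √(50.8²+50.8²+50.8²) = √7741.92 = 87.988

min=[-19.100,-30.800,-14.200] max=[31.700,20.000,36.600] diag=87.988


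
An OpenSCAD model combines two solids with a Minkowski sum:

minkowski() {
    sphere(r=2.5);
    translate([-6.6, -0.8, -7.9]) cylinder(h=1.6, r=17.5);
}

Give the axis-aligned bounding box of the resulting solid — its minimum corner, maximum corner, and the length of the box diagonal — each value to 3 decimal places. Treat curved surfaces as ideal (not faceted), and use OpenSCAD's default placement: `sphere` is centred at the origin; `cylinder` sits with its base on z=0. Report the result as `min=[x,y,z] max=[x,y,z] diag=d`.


min=[-26.600,-20.800,-10.400] max=[13.400,19.200,-3.800] diag=56.952

A = translate([-6.6, -0.8, -7.9]) cylinder(h=1.6, r=17.5) → bbox [-24.1,-18.3,-7.9] .. [10.9,16.7,-6.3]
B = sphere(r=2.5) → bbox [-2.5,-2.5,-2.5] .. [2.5,2.5,2.5]
lo = A.lo+B.lo = [-24.1-2.5, -18.3-2.5, -7.9-2.5] = [-26.600,-20.800,-10.400]
hi = A.hi+B.hi = [10.9+2.5, 16.7+2.5, -6.3+2.5] = [13.400,19.200,-3.800]
diag = √(40²+40²+6.6²) = √3243.56 = 56.952


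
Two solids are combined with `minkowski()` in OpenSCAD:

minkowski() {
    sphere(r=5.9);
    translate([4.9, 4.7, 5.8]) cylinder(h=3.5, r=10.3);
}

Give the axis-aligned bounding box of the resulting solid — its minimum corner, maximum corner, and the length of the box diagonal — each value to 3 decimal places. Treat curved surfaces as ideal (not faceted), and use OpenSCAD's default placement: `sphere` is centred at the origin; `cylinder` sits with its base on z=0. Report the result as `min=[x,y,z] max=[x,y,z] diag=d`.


A = translate([4.9, 4.7, 5.8]) cylinder(h=3.5, r=10.3) → bbox [-5.4,-5.6,5.8] .. [15.2,15,9.3]
B = sphere(r=5.9) → bbox [-5.9,-5.9,-5.9] .. [5.9,5.9,5.9]
lo = A.lo+B.lo = [-5.4-5.9, -5.6-5.9, 5.8-5.9] = [-11.300,-11.500,-0.100]
hi = A.hi+B.hi = [15.2+5.9, 15+5.9, 9.3+5.9] = [21.100,20.900,15.200]
diag = √(32.4²+32.4²+15.3²) = √2333.61 = 48.307

min=[-11.300,-11.500,-0.100] max=[21.100,20.900,15.200] diag=48.307


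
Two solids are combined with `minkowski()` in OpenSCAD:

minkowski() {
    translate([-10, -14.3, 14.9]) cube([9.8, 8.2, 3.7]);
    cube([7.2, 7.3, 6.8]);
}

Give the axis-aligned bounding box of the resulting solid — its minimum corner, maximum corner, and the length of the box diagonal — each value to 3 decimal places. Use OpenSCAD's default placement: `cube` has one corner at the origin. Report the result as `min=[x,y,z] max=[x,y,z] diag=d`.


A = translate([-10, -14.3, 14.9]) cube([9.8, 8.2, 3.7]) → bbox [-10,-14.3,14.9] .. [-0.2,-6.1,18.6]
B = cube([7.2, 7.3, 6.8]) → bbox [0,0,0] .. [7.2,7.3,6.8]
lo = A.lo+B.lo = [-10+0, -14.3+0, 14.9+0] = [-10.000,-14.300,14.900]
hi = A.hi+B.hi = [-0.2+7.2, -6.1+7.3, 18.6+6.8] = [7.000,1.200,25.400]
diag = √(17²+15.5²+10.5²) = √639.5 = 25.288

min=[-10.000,-14.300,14.900] max=[7.000,1.200,25.400] diag=25.288


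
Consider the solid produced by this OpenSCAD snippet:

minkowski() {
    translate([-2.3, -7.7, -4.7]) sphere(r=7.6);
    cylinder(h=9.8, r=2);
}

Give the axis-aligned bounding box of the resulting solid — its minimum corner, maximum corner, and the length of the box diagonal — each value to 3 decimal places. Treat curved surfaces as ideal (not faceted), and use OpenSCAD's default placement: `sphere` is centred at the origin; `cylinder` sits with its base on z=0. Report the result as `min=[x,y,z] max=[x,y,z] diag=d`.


A = translate([-2.3, -7.7, -4.7]) sphere(r=7.6) → bbox [-9.9,-15.3,-12.3] .. [5.3,-0.1,2.9]
B = cylinder(h=9.8, r=2) → bbox [-2,-2,0] .. [2,2,9.8]
lo = A.lo+B.lo = [-9.9-2, -15.3-2, -12.3+0] = [-11.900,-17.300,-12.300]
hi = A.hi+B.hi = [5.3+2, -0.1+2, 2.9+9.8] = [7.300,1.900,12.700]
diag = √(19.2²+19.2²+25²) = √1362.28 = 36.909

min=[-11.900,-17.300,-12.300] max=[7.300,1.900,12.700] diag=36.909


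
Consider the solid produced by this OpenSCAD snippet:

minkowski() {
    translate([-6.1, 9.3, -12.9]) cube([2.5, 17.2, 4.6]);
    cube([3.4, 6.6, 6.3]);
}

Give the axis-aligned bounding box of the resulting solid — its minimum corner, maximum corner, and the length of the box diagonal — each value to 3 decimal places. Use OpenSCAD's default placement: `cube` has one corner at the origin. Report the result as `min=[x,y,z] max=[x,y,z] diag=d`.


A = translate([-6.1, 9.3, -12.9]) cube([2.5, 17.2, 4.6]) → bbox [-6.1,9.3,-12.9] .. [-3.6,26.5,-8.3]
B = cube([3.4, 6.6, 6.3]) → bbox [0,0,0] .. [3.4,6.6,6.3]
lo = A.lo+B.lo = [-6.1+0, 9.3+0, -12.9+0] = [-6.100,9.300,-12.900]
hi = A.hi+B.hi = [-3.6+3.4, 26.5+6.6, -8.3+6.3] = [-0.200,33.100,-2.000]
diag = √(5.9²+23.8²+10.9²) = √720.06 = 26.834

min=[-6.100,9.300,-12.900] max=[-0.200,33.100,-2.000] diag=26.834


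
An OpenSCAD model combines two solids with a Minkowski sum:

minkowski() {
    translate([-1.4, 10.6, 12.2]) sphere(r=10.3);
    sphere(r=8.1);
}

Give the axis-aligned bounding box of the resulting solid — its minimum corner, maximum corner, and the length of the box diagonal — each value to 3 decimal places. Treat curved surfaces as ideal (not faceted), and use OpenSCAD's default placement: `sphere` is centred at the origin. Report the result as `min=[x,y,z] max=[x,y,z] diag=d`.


min=[-19.800,-7.800,-6.200] max=[17.000,29.000,30.600] diag=63.739

A = translate([-1.4, 10.6, 12.2]) sphere(r=10.3) → bbox [-11.7,0.3,1.9] .. [8.9,20.9,22.5]
B = sphere(r=8.1) → bbox [-8.1,-8.1,-8.1] .. [8.1,8.1,8.1]
lo = A.lo+B.lo = [-11.7-8.1, 0.3-8.1, 1.9-8.1] = [-19.800,-7.800,-6.200]
hi = A.hi+B.hi = [8.9+8.1, 20.9+8.1, 22.5+8.1] = [17.000,29.000,30.600]
diag = √(36.8²+36.8²+36.8²) = √4062.72 = 63.739


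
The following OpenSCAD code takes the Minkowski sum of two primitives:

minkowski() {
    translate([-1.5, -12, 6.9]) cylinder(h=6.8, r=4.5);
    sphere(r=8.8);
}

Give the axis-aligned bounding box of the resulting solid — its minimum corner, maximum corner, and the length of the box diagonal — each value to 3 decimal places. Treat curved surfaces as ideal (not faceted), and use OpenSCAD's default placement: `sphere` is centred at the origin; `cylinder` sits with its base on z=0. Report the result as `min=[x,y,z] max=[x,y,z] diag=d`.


min=[-14.800,-25.300,-1.900] max=[11.800,1.300,22.500] diag=44.838

A = translate([-1.5, -12, 6.9]) cylinder(h=6.8, r=4.5) → bbox [-6,-16.5,6.9] .. [3,-7.5,13.7]
B = sphere(r=8.8) → bbox [-8.8,-8.8,-8.8] .. [8.8,8.8,8.8]
lo = A.lo+B.lo = [-6-8.8, -16.5-8.8, 6.9-8.8] = [-14.800,-25.300,-1.900]
hi = A.hi+B.hi = [3+8.8, -7.5+8.8, 13.7+8.8] = [11.800,1.300,22.500]
diag = √(26.6²+26.6²+24.4²) = √2010.48 = 44.838


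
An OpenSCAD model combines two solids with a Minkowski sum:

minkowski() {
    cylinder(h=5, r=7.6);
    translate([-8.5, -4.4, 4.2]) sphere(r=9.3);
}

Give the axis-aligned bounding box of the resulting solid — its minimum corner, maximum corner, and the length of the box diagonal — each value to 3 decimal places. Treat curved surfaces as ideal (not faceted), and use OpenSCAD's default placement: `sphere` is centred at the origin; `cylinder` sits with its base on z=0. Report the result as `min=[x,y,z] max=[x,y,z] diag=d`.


A = translate([-8.5, -4.4, 4.2]) sphere(r=9.3) → bbox [-17.8,-13.7,-5.1] .. [0.8,4.9,13.5]
B = cylinder(h=5, r=7.6) → bbox [-7.6,-7.6,0] .. [7.6,7.6,5]
lo = A.lo+B.lo = [-17.8-7.6, -13.7-7.6, -5.1+0] = [-25.400,-21.300,-5.100]
hi = A.hi+B.hi = [0.8+7.6, 4.9+7.6, 13.5+5] = [8.400,12.500,18.500]
diag = √(33.8²+33.8²+23.6²) = √2841.84 = 53.309

min=[-25.400,-21.300,-5.100] max=[8.400,12.500,18.500] diag=53.309


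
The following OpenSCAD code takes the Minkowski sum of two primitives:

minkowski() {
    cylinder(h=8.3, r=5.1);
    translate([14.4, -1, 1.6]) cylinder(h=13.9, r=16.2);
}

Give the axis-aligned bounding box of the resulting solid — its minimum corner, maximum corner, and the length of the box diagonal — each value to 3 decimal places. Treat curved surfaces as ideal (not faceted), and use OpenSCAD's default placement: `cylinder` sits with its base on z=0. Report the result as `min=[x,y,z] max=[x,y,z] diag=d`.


min=[-6.900,-22.300,1.600] max=[35.700,20.300,23.800] diag=64.206

A = translate([14.4, -1, 1.6]) cylinder(h=13.9, r=16.2) → bbox [-1.8,-17.2,1.6] .. [30.6,15.2,15.5]
B = cylinder(h=8.3, r=5.1) → bbox [-5.1,-5.1,0] .. [5.1,5.1,8.3]
lo = A.lo+B.lo = [-1.8-5.1, -17.2-5.1, 1.6+0] = [-6.900,-22.300,1.600]
hi = A.hi+B.hi = [30.6+5.1, 15.2+5.1, 15.5+8.3] = [35.700,20.300,23.800]
diag = √(42.6²+42.6²+22.2²) = √4122.36 = 64.206


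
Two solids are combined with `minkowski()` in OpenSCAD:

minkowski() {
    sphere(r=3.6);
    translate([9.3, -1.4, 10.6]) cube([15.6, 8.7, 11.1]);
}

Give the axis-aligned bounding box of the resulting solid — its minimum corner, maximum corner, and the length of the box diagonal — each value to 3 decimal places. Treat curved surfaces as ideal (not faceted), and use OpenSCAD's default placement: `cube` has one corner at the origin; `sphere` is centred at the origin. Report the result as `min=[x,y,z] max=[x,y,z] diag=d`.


A = translate([9.3, -1.4, 10.6]) cube([15.6, 8.7, 11.1]) → bbox [9.3,-1.4,10.6] .. [24.9,7.3,21.7]
B = sphere(r=3.6) → bbox [-3.6,-3.6,-3.6] .. [3.6,3.6,3.6]
lo = A.lo+B.lo = [9.3-3.6, -1.4-3.6, 10.6-3.6] = [5.700,-5.000,7.000]
hi = A.hi+B.hi = [24.9+3.6, 7.3+3.6, 21.7+3.6] = [28.500,10.900,25.300]
diag = √(22.8²+15.9²+18.3²) = √1107.54 = 33.280

min=[5.700,-5.000,7.000] max=[28.500,10.900,25.300] diag=33.280


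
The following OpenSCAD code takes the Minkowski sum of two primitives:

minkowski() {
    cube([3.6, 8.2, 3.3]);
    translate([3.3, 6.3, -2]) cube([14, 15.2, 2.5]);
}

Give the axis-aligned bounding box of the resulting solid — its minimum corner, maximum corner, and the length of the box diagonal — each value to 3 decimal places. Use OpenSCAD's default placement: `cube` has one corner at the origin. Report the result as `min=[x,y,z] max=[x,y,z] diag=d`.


min=[3.300,6.300,-2.000] max=[20.900,29.700,3.800] diag=29.849

A = translate([3.3, 6.3, -2]) cube([14, 15.2, 2.5]) → bbox [3.3,6.3,-2] .. [17.3,21.5,0.5]
B = cube([3.6, 8.2, 3.3]) → bbox [0,0,0] .. [3.6,8.2,3.3]
lo = A.lo+B.lo = [3.3+0, 6.3+0, -2+0] = [3.300,6.300,-2.000]
hi = A.hi+B.hi = [17.3+3.6, 21.5+8.2, 0.5+3.3] = [20.900,29.700,3.800]
diag = √(17.6²+23.4²+5.8²) = √890.96 = 29.849


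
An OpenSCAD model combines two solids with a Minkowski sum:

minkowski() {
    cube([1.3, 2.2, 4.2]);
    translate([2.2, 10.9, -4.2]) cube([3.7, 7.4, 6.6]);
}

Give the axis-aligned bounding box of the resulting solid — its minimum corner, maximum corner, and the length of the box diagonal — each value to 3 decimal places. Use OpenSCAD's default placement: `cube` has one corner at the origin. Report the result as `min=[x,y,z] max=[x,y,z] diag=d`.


A = translate([2.2, 10.9, -4.2]) cube([3.7, 7.4, 6.6]) → bbox [2.2,10.9,-4.2] .. [5.9,18.3,2.4]
B = cube([1.3, 2.2, 4.2]) → bbox [0,0,0] .. [1.3,2.2,4.2]
lo = A.lo+B.lo = [2.2+0, 10.9+0, -4.2+0] = [2.200,10.900,-4.200]
hi = A.hi+B.hi = [5.9+1.3, 18.3+2.2, 2.4+4.2] = [7.200,20.500,6.600]
diag = √(5²+9.6²+10.8²) = √233.8 = 15.291

min=[2.200,10.900,-4.200] max=[7.200,20.500,6.600] diag=15.291


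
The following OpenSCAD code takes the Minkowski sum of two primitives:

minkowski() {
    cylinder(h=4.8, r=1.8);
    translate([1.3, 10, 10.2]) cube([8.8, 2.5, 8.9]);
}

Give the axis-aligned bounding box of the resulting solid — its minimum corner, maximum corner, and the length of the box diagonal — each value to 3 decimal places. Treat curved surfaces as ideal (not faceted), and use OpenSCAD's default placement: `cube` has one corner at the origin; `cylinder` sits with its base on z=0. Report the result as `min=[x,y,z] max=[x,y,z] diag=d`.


A = translate([1.3, 10, 10.2]) cube([8.8, 2.5, 8.9]) → bbox [1.3,10,10.2] .. [10.1,12.5,19.1]
B = cylinder(h=4.8, r=1.8) → bbox [-1.8,-1.8,0] .. [1.8,1.8,4.8]
lo = A.lo+B.lo = [1.3-1.8, 10-1.8, 10.2+0] = [-0.500,8.200,10.200]
hi = A.hi+B.hi = [10.1+1.8, 12.5+1.8, 19.1+4.8] = [11.900,14.300,23.900]
diag = √(12.4²+6.1²+13.7²) = √378.66 = 19.459

min=[-0.500,8.200,10.200] max=[11.900,14.300,23.900] diag=19.459


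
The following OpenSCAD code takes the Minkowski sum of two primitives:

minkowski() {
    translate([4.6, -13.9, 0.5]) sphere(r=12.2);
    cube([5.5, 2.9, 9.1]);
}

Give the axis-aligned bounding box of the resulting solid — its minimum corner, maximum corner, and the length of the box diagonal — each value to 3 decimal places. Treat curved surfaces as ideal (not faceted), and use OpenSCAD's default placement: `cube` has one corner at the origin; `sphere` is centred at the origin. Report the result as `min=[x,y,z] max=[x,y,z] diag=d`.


A = translate([4.6, -13.9, 0.5]) sphere(r=12.2) → bbox [-7.6,-26.1,-11.7] .. [16.8,-1.7,12.7]
B = cube([5.5, 2.9, 9.1]) → bbox [0,0,0] .. [5.5,2.9,9.1]
lo = A.lo+B.lo = [-7.6+0, -26.1+0, -11.7+0] = [-7.600,-26.100,-11.700]
hi = A.hi+B.hi = [16.8+5.5, -1.7+2.9, 12.7+9.1] = [22.300,1.200,21.800]
diag = √(29.9²+27.3²+33.5²) = √2761.55 = 52.550

min=[-7.600,-26.100,-11.700] max=[22.300,1.200,21.800] diag=52.550


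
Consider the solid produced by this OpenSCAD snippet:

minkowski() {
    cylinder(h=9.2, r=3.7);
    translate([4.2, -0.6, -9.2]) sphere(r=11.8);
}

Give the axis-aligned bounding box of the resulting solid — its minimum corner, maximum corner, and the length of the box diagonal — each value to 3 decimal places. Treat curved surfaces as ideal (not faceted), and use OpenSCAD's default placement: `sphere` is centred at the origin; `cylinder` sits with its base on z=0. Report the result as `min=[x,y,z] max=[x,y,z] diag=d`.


min=[-11.300,-16.100,-21.000] max=[19.700,14.900,11.800] diag=54.753

A = translate([4.2, -0.6, -9.2]) sphere(r=11.8) → bbox [-7.6,-12.4,-21] .. [16,11.2,2.6]
B = cylinder(h=9.2, r=3.7) → bbox [-3.7,-3.7,0] .. [3.7,3.7,9.2]
lo = A.lo+B.lo = [-7.6-3.7, -12.4-3.7, -21+0] = [-11.300,-16.100,-21.000]
hi = A.hi+B.hi = [16+3.7, 11.2+3.7, 2.6+9.2] = [19.700,14.900,11.800]
diag = √(31²+31²+32.8²) = √2997.84 = 54.753


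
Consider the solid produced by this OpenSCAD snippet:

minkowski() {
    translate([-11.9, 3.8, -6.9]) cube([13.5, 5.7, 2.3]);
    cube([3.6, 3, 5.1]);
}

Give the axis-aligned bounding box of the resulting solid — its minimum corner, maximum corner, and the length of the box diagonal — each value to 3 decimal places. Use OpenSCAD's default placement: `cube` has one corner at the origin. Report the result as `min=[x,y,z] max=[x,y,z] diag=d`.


min=[-11.900,3.800,-6.900] max=[5.200,12.500,0.500] diag=20.564

A = translate([-11.9, 3.8, -6.9]) cube([13.5, 5.7, 2.3]) → bbox [-11.9,3.8,-6.9] .. [1.6,9.5,-4.6]
B = cube([3.6, 3, 5.1]) → bbox [0,0,0] .. [3.6,3,5.1]
lo = A.lo+B.lo = [-11.9+0, 3.8+0, -6.9+0] = [-11.900,3.800,-6.900]
hi = A.hi+B.hi = [1.6+3.6, 9.5+3, -4.6+5.1] = [5.200,12.500,0.500]
diag = √(17.1²+8.7²+7.4²) = √422.86 = 20.564


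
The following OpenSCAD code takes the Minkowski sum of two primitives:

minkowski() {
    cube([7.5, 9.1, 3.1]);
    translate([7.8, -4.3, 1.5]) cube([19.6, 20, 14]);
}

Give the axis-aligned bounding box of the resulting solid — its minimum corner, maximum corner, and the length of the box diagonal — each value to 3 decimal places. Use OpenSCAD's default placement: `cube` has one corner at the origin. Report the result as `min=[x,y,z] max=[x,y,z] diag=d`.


min=[7.800,-4.300,1.500] max=[34.900,24.800,18.600] diag=43.285

A = translate([7.8, -4.3, 1.5]) cube([19.6, 20, 14]) → bbox [7.8,-4.3,1.5] .. [27.4,15.7,15.5]
B = cube([7.5, 9.1, 3.1]) → bbox [0,0,0] .. [7.5,9.1,3.1]
lo = A.lo+B.lo = [7.8+0, -4.3+0, 1.5+0] = [7.800,-4.300,1.500]
hi = A.hi+B.hi = [27.4+7.5, 15.7+9.1, 15.5+3.1] = [34.900,24.800,18.600]
diag = √(27.1²+29.1²+17.1²) = √1873.63 = 43.285


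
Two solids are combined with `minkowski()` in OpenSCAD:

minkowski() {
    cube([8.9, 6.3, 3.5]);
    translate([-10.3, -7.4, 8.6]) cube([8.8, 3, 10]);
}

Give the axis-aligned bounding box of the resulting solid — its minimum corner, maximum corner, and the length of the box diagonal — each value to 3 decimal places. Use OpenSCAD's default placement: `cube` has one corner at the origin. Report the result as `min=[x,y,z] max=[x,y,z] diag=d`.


A = translate([-10.3, -7.4, 8.6]) cube([8.8, 3, 10]) → bbox [-10.3,-7.4,8.6] .. [-1.5,-4.4,18.6]
B = cube([8.9, 6.3, 3.5]) → bbox [0,0,0] .. [8.9,6.3,3.5]
lo = A.lo+B.lo = [-10.3+0, -7.4+0, 8.6+0] = [-10.300,-7.400,8.600]
hi = A.hi+B.hi = [-1.5+8.9, -4.4+6.3, 18.6+3.5] = [7.400,1.900,22.100]
diag = √(17.7²+9.3²+13.5²) = √582.03 = 24.125

min=[-10.300,-7.400,8.600] max=[7.400,1.900,22.100] diag=24.125


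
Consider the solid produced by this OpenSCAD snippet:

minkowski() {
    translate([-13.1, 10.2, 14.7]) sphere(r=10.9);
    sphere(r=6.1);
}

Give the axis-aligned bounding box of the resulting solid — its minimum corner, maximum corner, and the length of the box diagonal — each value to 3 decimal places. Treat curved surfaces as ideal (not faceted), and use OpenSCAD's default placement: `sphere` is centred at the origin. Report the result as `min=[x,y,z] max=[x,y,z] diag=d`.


min=[-30.100,-6.800,-2.300] max=[3.900,27.200,31.700] diag=58.890

A = translate([-13.1, 10.2, 14.7]) sphere(r=10.9) → bbox [-24,-0.7,3.8] .. [-2.2,21.1,25.6]
B = sphere(r=6.1) → bbox [-6.1,-6.1,-6.1] .. [6.1,6.1,6.1]
lo = A.lo+B.lo = [-24-6.1, -0.7-6.1, 3.8-6.1] = [-30.100,-6.800,-2.300]
hi = A.hi+B.hi = [-2.2+6.1, 21.1+6.1, 25.6+6.1] = [3.900,27.200,31.700]
diag = √(34²+34²+34²) = √3468 = 58.890


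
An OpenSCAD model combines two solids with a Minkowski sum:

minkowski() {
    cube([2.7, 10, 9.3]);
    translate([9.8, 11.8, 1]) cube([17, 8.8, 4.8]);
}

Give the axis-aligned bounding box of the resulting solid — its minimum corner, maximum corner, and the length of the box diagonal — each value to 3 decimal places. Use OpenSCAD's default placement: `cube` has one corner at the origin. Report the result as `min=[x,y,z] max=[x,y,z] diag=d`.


min=[9.800,11.800,1.000] max=[29.500,30.600,15.100] diag=30.665

A = translate([9.8, 11.8, 1]) cube([17, 8.8, 4.8]) → bbox [9.8,11.8,1] .. [26.8,20.6,5.8]
B = cube([2.7, 10, 9.3]) → bbox [0,0,0] .. [2.7,10,9.3]
lo = A.lo+B.lo = [9.8+0, 11.8+0, 1+0] = [9.800,11.800,1.000]
hi = A.hi+B.hi = [26.8+2.7, 20.6+10, 5.8+9.3] = [29.500,30.600,15.100]
diag = √(19.7²+18.8²+14.1²) = √940.34 = 30.665


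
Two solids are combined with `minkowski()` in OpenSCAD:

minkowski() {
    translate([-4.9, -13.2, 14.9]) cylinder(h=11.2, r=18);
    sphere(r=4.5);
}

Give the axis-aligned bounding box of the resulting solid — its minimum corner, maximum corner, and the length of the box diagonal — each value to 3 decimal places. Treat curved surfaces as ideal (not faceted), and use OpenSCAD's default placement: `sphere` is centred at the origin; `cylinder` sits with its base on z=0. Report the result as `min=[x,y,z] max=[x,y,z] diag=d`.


A = translate([-4.9, -13.2, 14.9]) cylinder(h=11.2, r=18) → bbox [-22.9,-31.2,14.9] .. [13.1,4.8,26.1]
B = sphere(r=4.5) → bbox [-4.5,-4.5,-4.5] .. [4.5,4.5,4.5]
lo = A.lo+B.lo = [-22.9-4.5, -31.2-4.5, 14.9-4.5] = [-27.400,-35.700,10.400]
hi = A.hi+B.hi = [13.1+4.5, 4.8+4.5, 26.1+4.5] = [17.600,9.300,30.600]
diag = √(45²+45²+20.2²) = √4458.04 = 66.769

min=[-27.400,-35.700,10.400] max=[17.600,9.300,30.600] diag=66.769


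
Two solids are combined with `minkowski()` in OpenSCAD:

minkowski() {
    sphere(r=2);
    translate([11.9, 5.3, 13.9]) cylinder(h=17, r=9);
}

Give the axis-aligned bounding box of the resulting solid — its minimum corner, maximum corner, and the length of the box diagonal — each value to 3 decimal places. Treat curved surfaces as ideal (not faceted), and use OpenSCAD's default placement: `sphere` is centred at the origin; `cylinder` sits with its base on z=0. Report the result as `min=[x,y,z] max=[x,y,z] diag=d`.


A = translate([11.9, 5.3, 13.9]) cylinder(h=17, r=9) → bbox [2.9,-3.7,13.9] .. [20.9,14.3,30.9]
B = sphere(r=2) → bbox [-2,-2,-2] .. [2,2,2]
lo = A.lo+B.lo = [2.9-2, -3.7-2, 13.9-2] = [0.900,-5.700,11.900]
hi = A.hi+B.hi = [20.9+2, 14.3+2, 30.9+2] = [22.900,16.300,32.900]
diag = √(22²+22²+21²) = √1409 = 37.537

min=[0.900,-5.700,11.900] max=[22.900,16.300,32.900] diag=37.537
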